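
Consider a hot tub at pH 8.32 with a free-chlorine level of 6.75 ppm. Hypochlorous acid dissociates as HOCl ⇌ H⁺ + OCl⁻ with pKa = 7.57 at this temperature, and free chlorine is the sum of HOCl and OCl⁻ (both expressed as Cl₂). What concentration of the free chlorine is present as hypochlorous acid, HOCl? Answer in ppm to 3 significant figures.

[OCl⁻]/[HOCl] = 10^(pH − pKa) = 10^(8.32 − 7.57) = 10^0.75 = 5.623.
Fraction as HOCl = 1 / (1 + 5.623) = 0.151.
HOCl = 0.151 × 6.75 ppm = 1.019 ppm.

1.02 ppm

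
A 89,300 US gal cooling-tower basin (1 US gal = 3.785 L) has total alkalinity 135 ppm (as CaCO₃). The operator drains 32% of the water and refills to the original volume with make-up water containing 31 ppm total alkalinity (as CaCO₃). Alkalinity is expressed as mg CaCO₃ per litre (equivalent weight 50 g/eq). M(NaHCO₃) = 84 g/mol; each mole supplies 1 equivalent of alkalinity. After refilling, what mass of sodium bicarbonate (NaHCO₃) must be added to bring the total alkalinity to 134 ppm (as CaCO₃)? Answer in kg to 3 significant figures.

18.3 kg

Volume: 89,300 US gal × 3.785 L/gal = 338,000 L.
After draining 32% and refilling: 135 × 0.68 + 31 × 0.32 = 101.72 ppm.
Deficit to target: 134 − 101.72 = 32.28 mg/L.
As CaCO₃: 32.28 mg/L × 338,000 L = 10,910 g; ÷ 50 g/eq ÷ 1 = 218.2 mol NaHCO₃.
Mass: 218.2 × 84 = 18,330 g.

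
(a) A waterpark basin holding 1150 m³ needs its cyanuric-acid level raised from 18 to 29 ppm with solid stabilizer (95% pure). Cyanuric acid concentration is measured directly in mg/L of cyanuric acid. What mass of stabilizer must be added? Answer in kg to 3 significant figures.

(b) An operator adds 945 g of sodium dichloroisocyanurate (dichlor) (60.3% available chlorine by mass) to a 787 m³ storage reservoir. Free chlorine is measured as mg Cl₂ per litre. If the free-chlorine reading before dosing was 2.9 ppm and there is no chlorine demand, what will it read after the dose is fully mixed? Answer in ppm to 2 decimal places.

(a) 13.3 kg; (b) 3.62 ppm

(a) Volume: 1150 m³ = 1,150,000 L.
(a) CYA to add: (29 − 18) = 11 mg/L × 1,150,000 L = 12,650 g cyanuric acid.
(a) At 95% purity: 12,650 / 0.95 = 13,320 g product.

(b) Volume: 787 m³ = 787,000 L.
(b) Available chlorine delivered: 945 g × 0.603 = 569.8 g as Cl₂.
(b) Concentration rise: 569.8 g / 787,000 L = 0.7241 mg/L = 0.72 ppm.
(b) Final FC: 2.9 + 0.72 = 3.62 ppm.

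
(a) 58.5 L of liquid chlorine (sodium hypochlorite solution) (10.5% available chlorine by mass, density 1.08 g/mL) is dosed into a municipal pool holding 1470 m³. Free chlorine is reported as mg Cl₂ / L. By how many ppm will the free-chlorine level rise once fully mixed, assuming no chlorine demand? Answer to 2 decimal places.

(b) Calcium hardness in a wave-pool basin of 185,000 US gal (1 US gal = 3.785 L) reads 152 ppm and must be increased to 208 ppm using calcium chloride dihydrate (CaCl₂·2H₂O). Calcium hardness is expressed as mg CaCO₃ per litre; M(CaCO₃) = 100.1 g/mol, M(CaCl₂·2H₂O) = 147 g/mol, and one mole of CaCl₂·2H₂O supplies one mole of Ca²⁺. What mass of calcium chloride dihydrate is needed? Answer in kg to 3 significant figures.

(a) Volume: 1470 m³ = 1,470,000 L.
(a) Mass of solution: 58.5 L × 1000 mL/L × 1.08 g/mL = 63,180 g.
(a) Available chlorine delivered: 63,180 g × 0.105 = 6634 g as Cl₂.
(a) Concentration rise: 6634 g / 1,470,000 L = 4.513 mg/L = 4.51 ppm.

(b) Volume: 185,000 US gal × 3.785 L/gal = 700,225 L.
(b) Hardness to add: (208 − 152) = 56 mg/L as CaCO₃ × 700,225 L = 39,210 g as CaCO₃.
(b) Moles of Ca²⁺ (1 mol Ca²⁺ ≡ 1 mol CaCO₃): 39,210 / 100.1 g/mol = 391.7 mol.
(b) Mass of CaCl₂·2H₂O: 391.7 × 147 = 57,580 g.

(a) 4.51 ppm; (b) 57.6 kg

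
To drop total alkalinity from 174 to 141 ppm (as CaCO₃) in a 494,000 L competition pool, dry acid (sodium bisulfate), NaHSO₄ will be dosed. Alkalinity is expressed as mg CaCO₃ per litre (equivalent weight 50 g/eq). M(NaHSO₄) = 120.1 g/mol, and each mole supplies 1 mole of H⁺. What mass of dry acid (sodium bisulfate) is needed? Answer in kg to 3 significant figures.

Alkalinity to neutralize: (174 − 141) = 33 mg/L as CaCO₃ × 494,000 L = 16,300 g as CaCO₃.
Equivalents of H⁺ required: 16,300 ÷ 50 g/eq = 326 eq = 326 mol NaHSO₄.
Mass of NaHSO₄: 326 × 120.1 = 39,160 g.

39.2 kg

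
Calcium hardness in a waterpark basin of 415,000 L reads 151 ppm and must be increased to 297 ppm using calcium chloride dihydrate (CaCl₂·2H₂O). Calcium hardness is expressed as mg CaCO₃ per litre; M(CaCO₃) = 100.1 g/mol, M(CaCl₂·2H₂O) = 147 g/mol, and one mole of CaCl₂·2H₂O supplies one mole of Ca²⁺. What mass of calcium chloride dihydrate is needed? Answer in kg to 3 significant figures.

Hardness to add: (297 − 151) = 146 mg/L as CaCO₃ × 415,000 L = 60,590 g as CaCO₃.
Moles of Ca²⁺ (1 mol Ca²⁺ ≡ 1 mol CaCO₃): 60,590 / 100.1 g/mol = 605.3 mol.
Mass of CaCl₂·2H₂O: 605.3 × 147 = 88,980 g.

89.0 kg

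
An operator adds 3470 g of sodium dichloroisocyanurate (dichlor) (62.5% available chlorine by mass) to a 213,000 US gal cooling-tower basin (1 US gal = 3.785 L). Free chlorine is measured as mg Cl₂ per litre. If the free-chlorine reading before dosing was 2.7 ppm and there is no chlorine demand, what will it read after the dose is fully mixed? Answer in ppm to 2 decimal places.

Volume: 213,000 US gal × 3.785 L/gal = 806,205 L.
Available chlorine delivered: 3470 g × 0.625 = 2169 g as Cl₂.
Concentration rise: 2169 g / 806,205 L = 2.69 mg/L = 2.69 ppm.
Final FC: 2.7 + 2.69 = 5.39 ppm.

5.39 ppm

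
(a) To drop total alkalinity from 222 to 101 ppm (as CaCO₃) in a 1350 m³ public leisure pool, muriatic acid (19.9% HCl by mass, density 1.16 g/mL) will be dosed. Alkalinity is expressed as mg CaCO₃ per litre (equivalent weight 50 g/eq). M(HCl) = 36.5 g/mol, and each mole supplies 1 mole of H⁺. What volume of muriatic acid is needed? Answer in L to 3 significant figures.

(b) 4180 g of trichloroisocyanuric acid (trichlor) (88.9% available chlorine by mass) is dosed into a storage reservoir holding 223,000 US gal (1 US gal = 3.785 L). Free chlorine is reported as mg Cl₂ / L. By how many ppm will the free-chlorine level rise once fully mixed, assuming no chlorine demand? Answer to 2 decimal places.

(a) 517 L; (b) 4.40 ppm

(a) Volume: 1350 m³ = 1,350,000 L.
(a) Alkalinity to neutralize: (222 − 101) = 121 mg/L as CaCO₃ × 1,350,000 L = 163,400 g as CaCO₃.
(a) Equivalents of H⁺ required: 163,400 ÷ 50 g/eq = 3267 eq = 3267 mol HCl.
(a) Mass of HCl: 3267 × 36.5 = 119,200 g.
(a) Mass of 19.9% solution: 119,200 / 0.199 = 599,200 g.
(a) Volume: 599,200 g ÷ 1.16 g/mL = 516,600 mL.

(b) Volume: 223,000 US gal × 3.785 L/gal = 844,055 L.
(b) Available chlorine delivered: 4180 g × 0.889 = 3716 g as Cl₂.
(b) Concentration rise: 3716 g / 844,055 L = 4.403 mg/L = 4.40 ppm.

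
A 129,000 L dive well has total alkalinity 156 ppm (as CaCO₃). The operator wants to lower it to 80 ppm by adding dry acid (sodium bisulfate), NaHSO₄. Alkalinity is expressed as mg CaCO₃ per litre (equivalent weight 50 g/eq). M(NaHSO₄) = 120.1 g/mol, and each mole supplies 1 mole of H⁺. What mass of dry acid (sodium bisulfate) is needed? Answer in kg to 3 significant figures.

Alkalinity to neutralize: (156 − 80) = 76 mg/L as CaCO₃ × 129,000 L = 9804 g as CaCO₃.
Equivalents of H⁺ required: 9804 ÷ 50 g/eq = 196.1 eq = 196.1 mol NaHSO₄.
Mass of NaHSO₄: 196.1 × 120.1 = 23,550 g.

23.5 kg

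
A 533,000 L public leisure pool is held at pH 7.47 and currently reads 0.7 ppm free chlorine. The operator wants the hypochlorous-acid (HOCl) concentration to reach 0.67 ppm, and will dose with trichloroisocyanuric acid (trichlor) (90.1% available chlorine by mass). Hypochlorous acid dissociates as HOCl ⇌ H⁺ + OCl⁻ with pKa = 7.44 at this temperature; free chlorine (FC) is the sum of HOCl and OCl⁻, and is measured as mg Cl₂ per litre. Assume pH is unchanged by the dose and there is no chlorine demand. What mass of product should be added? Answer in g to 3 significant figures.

407 g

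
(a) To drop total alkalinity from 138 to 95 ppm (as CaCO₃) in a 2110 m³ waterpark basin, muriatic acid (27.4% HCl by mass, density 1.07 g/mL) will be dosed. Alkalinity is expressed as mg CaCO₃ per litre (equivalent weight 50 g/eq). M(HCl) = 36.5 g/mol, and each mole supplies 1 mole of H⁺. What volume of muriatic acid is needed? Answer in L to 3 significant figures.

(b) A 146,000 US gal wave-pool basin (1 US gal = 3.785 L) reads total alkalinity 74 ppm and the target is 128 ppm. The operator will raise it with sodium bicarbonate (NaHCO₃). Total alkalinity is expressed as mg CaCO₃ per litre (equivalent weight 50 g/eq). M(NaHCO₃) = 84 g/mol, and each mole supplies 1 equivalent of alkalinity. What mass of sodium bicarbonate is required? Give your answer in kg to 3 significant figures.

(a) Volume: 2110 m³ = 2,110,000 L.
(a) Alkalinity to neutralize: (138 − 95) = 43 mg/L as CaCO₃ × 2,110,000 L = 90,730 g as CaCO₃.
(a) Equivalents of H⁺ required: 90,730 ÷ 50 g/eq = 1815 eq = 1815 mol HCl.
(a) Mass of HCl: 1815 × 36.5 = 66,230 g.
(a) Mass of 27.4% solution: 66,230 / 0.274 = 241,700 g.
(a) Volume: 241,700 g ÷ 1.07 g/mL = 225,900 mL.

(b) Volume: 146,000 US gal × 3.785 L/gal = 552,610 L.
(b) Alkalinity to add: (128 − 74) = 54 mg/L as CaCO₃ × 552,610 L = 29,840 g as CaCO₃.
(b) Equivalents: 29,840 g ÷ 50 g/eq = 596.8 eq.
(b) NaHCO₃ supplies 1 eq per mole → 596.8 mol.
(b) Mass: 596.8 mol × 84 g/mol = 50,130 g.

(a) 226 L; (b) 50.1 kg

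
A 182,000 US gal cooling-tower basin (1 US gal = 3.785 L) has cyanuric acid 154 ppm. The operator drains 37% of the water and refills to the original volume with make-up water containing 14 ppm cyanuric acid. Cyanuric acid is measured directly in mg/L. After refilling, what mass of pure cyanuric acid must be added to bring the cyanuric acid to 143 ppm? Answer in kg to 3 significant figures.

28.1 kg

Volume: 182,000 US gal × 3.785 L/gal = 688,870 L.
After draining 37% and refilling: 154 × 0.63 + 14 × 0.37 = 102.2 ppm.
Deficit to target: 143 − 102.2 = 40.8 mg/L.
Mass: 40.8 mg/L × 688,870 L = 28,110 g cyanuric acid.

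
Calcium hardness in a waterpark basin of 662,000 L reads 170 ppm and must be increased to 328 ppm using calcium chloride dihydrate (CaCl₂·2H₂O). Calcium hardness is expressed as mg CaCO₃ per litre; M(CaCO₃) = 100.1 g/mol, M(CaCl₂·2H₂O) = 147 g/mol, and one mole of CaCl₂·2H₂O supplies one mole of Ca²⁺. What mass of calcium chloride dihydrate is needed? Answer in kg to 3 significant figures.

Hardness to add: (328 − 170) = 158 mg/L as CaCO₃ × 662,000 L = 104,600 g as CaCO₃.
Moles of Ca²⁺ (1 mol Ca²⁺ ≡ 1 mol CaCO₃): 104,600 / 100.1 g/mol = 1045 mol.
Mass of CaCl₂·2H₂O: 1045 × 147 = 153,600 g.

154 kg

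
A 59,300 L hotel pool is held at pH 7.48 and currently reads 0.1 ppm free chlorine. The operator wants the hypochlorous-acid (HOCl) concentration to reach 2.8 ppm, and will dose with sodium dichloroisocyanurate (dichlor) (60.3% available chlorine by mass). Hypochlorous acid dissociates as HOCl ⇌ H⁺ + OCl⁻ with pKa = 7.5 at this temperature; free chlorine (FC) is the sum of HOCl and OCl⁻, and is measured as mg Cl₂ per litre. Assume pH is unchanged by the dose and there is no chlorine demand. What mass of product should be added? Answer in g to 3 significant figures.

[OCl⁻]/[HOCl] = 10^(pH − pKa) = 10^(7.48 − 7.5) = 0.955; fraction as HOCl = 1/(1 + 0.955) = 0.5115.
Free chlorine required for 2.8 ppm HOCl: 2.8 / 0.5115 = 5.474 ppm.
FC to add: 5.474 − 0.1 = 5.374 mg/L as Cl₂.
Cl₂ equivalent: 5.374 mg/L × 59,300 L = 318.7 g.
Product at 60.3% available Cl: 318.7 / 0.603 = 528.5 g.

528 g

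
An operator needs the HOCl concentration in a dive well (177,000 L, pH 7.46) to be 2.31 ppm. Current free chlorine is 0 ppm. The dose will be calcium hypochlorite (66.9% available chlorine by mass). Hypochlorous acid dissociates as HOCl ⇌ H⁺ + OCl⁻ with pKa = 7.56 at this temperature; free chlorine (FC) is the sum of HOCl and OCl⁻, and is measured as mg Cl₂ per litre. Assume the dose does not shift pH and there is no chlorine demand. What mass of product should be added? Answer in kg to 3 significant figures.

[OCl⁻]/[HOCl] = 10^(pH − pKa) = 10^(7.46 − 7.56) = 0.7943; fraction as HOCl = 1/(1 + 0.7943) = 0.5573.
Free chlorine required for 2.31 ppm HOCl: 2.31 / 0.5573 = 4.145 ppm.
FC to add: 4.145 − 0 = 4.145 mg/L as Cl₂.
Cl₂ equivalent: 4.145 mg/L × 177,000 L = 733.6 g.
Product at 66.9% available Cl: 733.6 / 0.669 = 1097 g.

1.10 kg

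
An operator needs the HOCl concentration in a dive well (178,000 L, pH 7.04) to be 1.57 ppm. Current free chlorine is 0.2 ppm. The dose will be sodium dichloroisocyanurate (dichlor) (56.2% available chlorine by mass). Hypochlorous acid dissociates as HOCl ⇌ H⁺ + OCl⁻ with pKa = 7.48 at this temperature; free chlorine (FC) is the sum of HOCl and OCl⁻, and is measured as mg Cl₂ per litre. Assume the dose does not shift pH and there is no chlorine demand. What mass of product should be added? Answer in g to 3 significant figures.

[OCl⁻]/[HOCl] = 10^(pH − pKa) = 10^(7.04 − 7.48) = 0.3631; fraction as HOCl = 1/(1 + 0.3631) = 0.7336.
Free chlorine required for 1.57 ppm HOCl: 1.57 / 0.7336 = 2.14 ppm.
FC to add: 2.14 − 0.2 = 1.94 mg/L as Cl₂.
Cl₂ equivalent: 1.94 mg/L × 178,000 L = 345.3 g.
Product at 56.2% available Cl: 345.3 / 0.562 = 614.5 g.

614 g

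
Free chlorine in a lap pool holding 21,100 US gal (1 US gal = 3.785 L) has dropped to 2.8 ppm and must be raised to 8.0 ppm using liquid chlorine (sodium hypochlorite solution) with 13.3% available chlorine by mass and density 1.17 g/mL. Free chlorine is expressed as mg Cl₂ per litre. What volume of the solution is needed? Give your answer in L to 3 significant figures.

2.67 L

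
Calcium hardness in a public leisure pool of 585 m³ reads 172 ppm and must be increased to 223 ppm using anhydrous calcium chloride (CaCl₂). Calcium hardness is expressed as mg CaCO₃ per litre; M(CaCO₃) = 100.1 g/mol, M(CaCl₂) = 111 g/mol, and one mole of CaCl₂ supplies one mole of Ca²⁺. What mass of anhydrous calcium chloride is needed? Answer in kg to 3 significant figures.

33.1 kg

Volume: 585 m³ = 585,000 L.
Hardness to add: (223 − 172) = 51 mg/L as CaCO₃ × 585,000 L = 29,840 g as CaCO₃.
Moles of Ca²⁺ (1 mol Ca²⁺ ≡ 1 mol CaCO₃): 29,840 / 100.1 g/mol = 298.1 mol.
Mass of CaCl₂: 298.1 × 111 = 33,080 g.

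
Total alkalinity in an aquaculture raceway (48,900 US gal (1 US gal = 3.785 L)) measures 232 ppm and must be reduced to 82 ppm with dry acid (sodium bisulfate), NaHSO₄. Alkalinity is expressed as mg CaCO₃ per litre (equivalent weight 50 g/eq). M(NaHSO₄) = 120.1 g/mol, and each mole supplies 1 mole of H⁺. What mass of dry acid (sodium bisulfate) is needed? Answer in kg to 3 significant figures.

66.7 kg

Volume: 48,900 US gal × 3.785 L/gal = 185,086 L.
Alkalinity to neutralize: (232 − 82) = 150 mg/L as CaCO₃ × 185,086 L = 27,760 g as CaCO₃.
Equivalents of H⁺ required: 27,760 ÷ 50 g/eq = 555.3 eq = 555.3 mol NaHSO₄.
Mass of NaHSO₄: 555.3 × 120.1 = 66,690 g.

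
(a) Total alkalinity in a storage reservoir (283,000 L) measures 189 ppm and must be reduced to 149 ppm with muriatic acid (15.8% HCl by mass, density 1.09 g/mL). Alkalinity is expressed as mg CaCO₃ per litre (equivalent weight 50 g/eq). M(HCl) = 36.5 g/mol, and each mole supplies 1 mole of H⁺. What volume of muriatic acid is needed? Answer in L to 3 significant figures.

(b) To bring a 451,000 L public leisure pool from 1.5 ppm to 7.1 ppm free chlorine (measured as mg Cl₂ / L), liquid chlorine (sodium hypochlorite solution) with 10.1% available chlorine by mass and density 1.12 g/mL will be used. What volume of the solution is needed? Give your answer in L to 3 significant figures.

(a) Alkalinity to neutralize: (189 − 149) = 40 mg/L as CaCO₃ × 283,000 L = 11,320 g as CaCO₃.
(a) Equivalents of H⁺ required: 11,320 ÷ 50 g/eq = 226.4 eq = 226.4 mol HCl.
(a) Mass of HCl: 226.4 × 36.5 = 8264 g.
(a) Mass of 15.8% solution: 8264 / 0.158 = 52,300 g.
(a) Volume: 52,300 g ÷ 1.09 g/mL = 47,980 mL.

(b) Chlorine deficit: 7.1 − 1.5 = 5.6 ppm = 5.6 mg/L as Cl₂.
(b) Cl₂ equivalent needed: 5.6 mg/L × 451,000 L = 2,526,000 mg = 2526 g.
(b) Product at 10.1% available chlorine: 2526 / 0.101 = 25,010 g.
(b) Volume at density 1.12 g/mL: 25,010 g ÷ 1.12 g/mL = 22,330 mL.

(a) 48.0 L; (b) 22.3 L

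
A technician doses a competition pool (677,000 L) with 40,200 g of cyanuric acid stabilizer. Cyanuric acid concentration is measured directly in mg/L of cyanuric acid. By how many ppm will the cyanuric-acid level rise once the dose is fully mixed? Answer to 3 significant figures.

59.4 ppm

Rise: 40,200 g / 677,000 L × 1000 = 59.38 mg/L.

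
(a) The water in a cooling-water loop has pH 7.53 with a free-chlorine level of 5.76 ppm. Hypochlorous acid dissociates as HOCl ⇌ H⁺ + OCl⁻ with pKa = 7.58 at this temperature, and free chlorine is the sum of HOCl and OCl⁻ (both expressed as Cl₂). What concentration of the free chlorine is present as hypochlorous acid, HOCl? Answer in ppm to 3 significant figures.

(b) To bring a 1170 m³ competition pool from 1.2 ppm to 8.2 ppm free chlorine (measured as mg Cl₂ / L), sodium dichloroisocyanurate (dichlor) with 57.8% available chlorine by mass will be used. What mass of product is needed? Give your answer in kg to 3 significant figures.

(a) [OCl⁻]/[HOCl] = 10^(pH − pKa) = 10^(7.53 − 7.58) = 10^-0.05 = 0.8913.
(a) Fraction as HOCl = 1 / (1 + 0.8913) = 0.5288.
(a) HOCl = 0.5288 × 5.76 ppm = 3.046 ppm.

(b) Volume: 1170 m³ = 1,170,000 L.
(b) Chlorine deficit: 8.2 − 1.2 = 7 ppm = 7 mg/L as Cl₂.
(b) Cl₂ equivalent needed: 7 mg/L × 1,170,000 L = 8,190,000 mg = 8190 g.
(b) Product at 57.8% available chlorine: 8190 / 0.578 = 14,170 g.

(a) 3.05 ppm; (b) 14.2 kg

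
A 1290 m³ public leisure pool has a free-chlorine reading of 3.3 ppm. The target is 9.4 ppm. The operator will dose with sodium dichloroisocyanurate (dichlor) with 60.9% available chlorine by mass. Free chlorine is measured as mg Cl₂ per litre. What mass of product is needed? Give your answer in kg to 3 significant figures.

12.9 kg

Volume: 1290 m³ = 1,290,000 L.
Chlorine deficit: 9.4 − 3.3 = 6.1 ppm = 6.1 mg/L as Cl₂.
Cl₂ equivalent needed: 6.1 mg/L × 1,290,000 L = 7,869,000 mg = 7869 g.
Product at 60.9% available chlorine: 7869 / 0.609 = 12,920 g.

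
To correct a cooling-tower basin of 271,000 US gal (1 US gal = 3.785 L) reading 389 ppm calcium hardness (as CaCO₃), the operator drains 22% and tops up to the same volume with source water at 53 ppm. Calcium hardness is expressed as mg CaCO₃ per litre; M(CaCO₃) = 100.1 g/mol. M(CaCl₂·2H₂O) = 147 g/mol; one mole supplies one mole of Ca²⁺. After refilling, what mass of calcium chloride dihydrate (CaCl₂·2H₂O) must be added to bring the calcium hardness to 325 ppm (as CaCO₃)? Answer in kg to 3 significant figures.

Volume: 271,000 US gal × 3.785 L/gal = 1,025,735 L.
After draining 22% and refilling: 389 × 0.78 + 53 × 0.22 = 315.08 ppm.
Deficit to target: 325 − 315.08 = 9.92 mg/L.
As CaCO₃: 9.92 mg/L × 1,025,735 L = 10,180 g; ÷ 100.1 = 101.7 mol Ca²⁺.
Mass: 101.7 × 147 = 14,940 g.

14.9 kg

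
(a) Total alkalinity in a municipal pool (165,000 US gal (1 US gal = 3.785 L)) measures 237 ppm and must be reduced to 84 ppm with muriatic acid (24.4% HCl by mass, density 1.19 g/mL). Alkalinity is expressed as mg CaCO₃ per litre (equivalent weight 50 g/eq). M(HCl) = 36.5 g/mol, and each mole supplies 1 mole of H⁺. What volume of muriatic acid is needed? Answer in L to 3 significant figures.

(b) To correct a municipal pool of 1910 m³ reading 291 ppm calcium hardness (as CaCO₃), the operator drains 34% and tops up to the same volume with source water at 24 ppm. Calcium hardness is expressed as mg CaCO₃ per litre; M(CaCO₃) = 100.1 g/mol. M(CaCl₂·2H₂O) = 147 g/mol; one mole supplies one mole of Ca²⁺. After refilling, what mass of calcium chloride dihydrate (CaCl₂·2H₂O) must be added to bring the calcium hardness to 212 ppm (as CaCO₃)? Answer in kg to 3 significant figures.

(a) Volume: 165,000 US gal × 3.785 L/gal = 624,525 L.
(a) Alkalinity to neutralize: (237 − 84) = 153 mg/L as CaCO₃ × 624,525 L = 95,550 g as CaCO₃.
(a) Equivalents of H⁺ required: 95,550 ÷ 50 g/eq = 1911 eq = 1911 mol HCl.
(a) Mass of HCl: 1911 × 36.5 = 69,750 g.
(a) Mass of 24.4% solution: 69,750 / 0.244 = 285,900 g.
(a) Volume: 285,900 g ÷ 1.19 g/mL = 240,200 mL.

(b) Volume: 1910 m³ = 1,910,000 L.
(b) After draining 34% and refilling: 291 × 0.66 + 24 × 0.34 = 200.22 ppm.
(b) Deficit to target: 212 − 200.22 = 11.78 mg/L.
(b) As CaCO₃: 11.78 mg/L × 1,910,000 L = 22,500 g; ÷ 100.1 = 224.8 mol Ca²⁺.
(b) Mass: 224.8 × 147 = 33,040 g.

(a) 240 L; (b) 33.0 kg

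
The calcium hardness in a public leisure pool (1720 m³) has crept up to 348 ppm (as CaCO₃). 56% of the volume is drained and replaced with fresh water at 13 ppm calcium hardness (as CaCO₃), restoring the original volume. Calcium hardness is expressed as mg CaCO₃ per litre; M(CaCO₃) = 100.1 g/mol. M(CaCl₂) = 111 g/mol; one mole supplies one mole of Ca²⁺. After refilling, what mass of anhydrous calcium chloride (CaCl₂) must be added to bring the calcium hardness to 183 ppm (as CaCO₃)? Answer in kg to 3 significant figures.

43.1 kg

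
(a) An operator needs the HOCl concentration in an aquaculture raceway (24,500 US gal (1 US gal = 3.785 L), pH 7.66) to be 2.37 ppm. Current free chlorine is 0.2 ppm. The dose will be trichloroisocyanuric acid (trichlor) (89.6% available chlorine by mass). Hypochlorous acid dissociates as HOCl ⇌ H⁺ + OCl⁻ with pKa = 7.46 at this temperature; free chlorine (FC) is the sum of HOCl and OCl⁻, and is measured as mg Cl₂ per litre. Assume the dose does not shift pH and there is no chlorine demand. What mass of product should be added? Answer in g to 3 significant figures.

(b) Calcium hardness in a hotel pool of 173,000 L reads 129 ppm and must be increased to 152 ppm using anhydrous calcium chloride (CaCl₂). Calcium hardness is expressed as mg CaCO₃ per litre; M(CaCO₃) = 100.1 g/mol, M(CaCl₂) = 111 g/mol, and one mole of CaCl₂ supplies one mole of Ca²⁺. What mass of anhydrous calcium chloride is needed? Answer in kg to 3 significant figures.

(a) 613 g; (b) 4.41 kg

(a) Volume: 24,500 US gal × 3.785 L/gal = 92,732 L.
(a) [OCl⁻]/[HOCl] = 10^(pH − pKa) = 10^(7.66 − 7.46) = 1.585; fraction as HOCl = 1/(1 + 1.585) = 0.3869.
(a) Free chlorine required for 2.37 ppm HOCl: 2.37 / 0.3869 = 6.126 ppm.
(a) FC to add: 6.126 − 0.2 = 5.926 mg/L as Cl₂.
(a) Cl₂ equivalent: 5.926 mg/L × 92,732 L = 549.6 g.
(a) Product at 89.6% available Cl: 549.6 / 0.896 = 613.3 g.

(b) Hardness to add: (152 − 129) = 23 mg/L as CaCO₃ × 173,000 L = 3979 g as CaCO₃.
(b) Moles of Ca²⁺ (1 mol Ca²⁺ ≡ 1 mol CaCO₃): 3979 / 100.1 g/mol = 39.75 mol.
(b) Mass of CaCl₂: 39.75 × 111 = 4412 g.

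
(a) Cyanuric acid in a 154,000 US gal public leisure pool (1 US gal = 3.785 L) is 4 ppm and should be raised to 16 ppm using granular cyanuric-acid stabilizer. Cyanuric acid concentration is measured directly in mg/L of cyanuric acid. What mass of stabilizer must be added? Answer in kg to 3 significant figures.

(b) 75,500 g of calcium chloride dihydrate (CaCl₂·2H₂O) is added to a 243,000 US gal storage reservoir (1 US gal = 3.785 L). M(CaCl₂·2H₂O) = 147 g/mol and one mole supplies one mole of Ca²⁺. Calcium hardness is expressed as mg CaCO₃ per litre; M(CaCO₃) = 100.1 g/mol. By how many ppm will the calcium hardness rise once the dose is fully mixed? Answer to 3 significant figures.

(a) Volume: 154,000 US gal × 3.785 L/gal = 582,890 L.
(a) CYA to add: (16 − 4) = 12 mg/L × 582,890 L = 6995 g cyanuric acid.

(b) Volume: 243,000 US gal × 3.785 L/gal = 919,755 L.
(b) Moles of Ca²⁺: 75,500 g ÷ 147 g/mol = 513.6 mol.
(b) As CaCO₃: 513.6 mol × 100.1 g/mol = 51,410 g.
(b) Rise: 51,410 g / 919,755 L × 1000 = 55.9 mg/L.

(a) 6.99 kg; (b) 55.9 ppm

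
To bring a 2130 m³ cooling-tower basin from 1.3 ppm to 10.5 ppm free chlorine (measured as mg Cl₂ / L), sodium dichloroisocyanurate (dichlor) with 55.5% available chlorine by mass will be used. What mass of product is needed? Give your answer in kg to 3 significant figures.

35.3 kg

Volume: 2130 m³ = 2,130,000 L.
Chlorine deficit: 10.5 − 1.3 = 9.2 ppm = 9.2 mg/L as Cl₂.
Cl₂ equivalent needed: 9.2 mg/L × 2,130,000 L = 19,600,000 mg = 19,600 g.
Product at 55.5% available chlorine: 19,600 / 0.555 = 35,310 g.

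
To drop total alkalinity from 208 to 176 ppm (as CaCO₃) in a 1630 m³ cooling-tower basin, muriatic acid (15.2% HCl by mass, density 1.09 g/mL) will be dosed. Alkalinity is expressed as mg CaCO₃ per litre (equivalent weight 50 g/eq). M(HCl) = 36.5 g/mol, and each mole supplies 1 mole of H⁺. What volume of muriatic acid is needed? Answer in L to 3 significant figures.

230 L

Volume: 1630 m³ = 1,630,000 L.
Alkalinity to neutralize: (208 − 176) = 32 mg/L as CaCO₃ × 1,630,000 L = 52,160 g as CaCO₃.
Equivalents of H⁺ required: 52,160 ÷ 50 g/eq = 1043 eq = 1043 mol HCl.
Mass of HCl: 1043 × 36.5 = 38,080 g.
Mass of 15.2% solution: 38,080 / 0.152 = 250,500 g.
Volume: 250,500 g ÷ 1.09 g/mL = 229,800 mL.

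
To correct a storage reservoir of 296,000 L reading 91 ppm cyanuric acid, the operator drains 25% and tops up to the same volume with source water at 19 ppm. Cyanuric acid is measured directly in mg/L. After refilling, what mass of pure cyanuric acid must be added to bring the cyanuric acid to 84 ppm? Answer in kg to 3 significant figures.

3.26 kg

After draining 25% and refilling: 91 × 0.75 + 19 × 0.25 = 73 ppm.
Deficit to target: 84 − 73 = 11 mg/L.
Mass: 11 mg/L × 296,000 L = 3256 g cyanuric acid.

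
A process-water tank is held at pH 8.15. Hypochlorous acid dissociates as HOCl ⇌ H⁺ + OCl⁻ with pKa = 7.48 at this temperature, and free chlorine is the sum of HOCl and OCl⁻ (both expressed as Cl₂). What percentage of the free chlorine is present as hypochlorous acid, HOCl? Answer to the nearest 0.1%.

[OCl⁻]/[HOCl] = 10^(pH − pKa) = 10^(8.15 − 7.48) = 10^0.67 = 4.677.
Fraction as HOCl = 1 / (1 + 4.677) = 0.1761.

17.6%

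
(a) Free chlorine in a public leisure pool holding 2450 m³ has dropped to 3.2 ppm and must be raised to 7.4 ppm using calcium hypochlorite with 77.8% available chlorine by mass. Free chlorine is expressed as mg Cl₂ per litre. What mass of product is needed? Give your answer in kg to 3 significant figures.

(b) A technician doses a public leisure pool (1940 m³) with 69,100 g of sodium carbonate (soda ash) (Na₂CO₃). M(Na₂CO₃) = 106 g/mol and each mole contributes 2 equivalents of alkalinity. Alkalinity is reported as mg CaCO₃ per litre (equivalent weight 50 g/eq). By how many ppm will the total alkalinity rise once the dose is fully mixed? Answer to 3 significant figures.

(a) 13.2 kg; (b) 33.6 ppm

(a) Volume: 2450 m³ = 2,450,000 L.
(a) Chlorine deficit: 7.4 − 3.2 = 4.2 ppm = 4.2 mg/L as Cl₂.
(a) Cl₂ equivalent needed: 4.2 mg/L × 2,450,000 L = 10,290,000 mg = 10,290 g.
(a) Product at 77.8% available chlorine: 10,290 / 0.778 = 13,230 g.

(b) Volume: 1940 m³ = 1,940,000 L.
(b) Moles of Na₂CO₃: 69,100 g ÷ 106 g/mol = 651.9 mol → 1304 eq of alkalinity.
(b) As CaCO₃: 1304 eq × 50 g/eq = 65,190 g.
(b) Rise: 65,190 g / 1,940,000 L × 1000 = 33.6 mg/L.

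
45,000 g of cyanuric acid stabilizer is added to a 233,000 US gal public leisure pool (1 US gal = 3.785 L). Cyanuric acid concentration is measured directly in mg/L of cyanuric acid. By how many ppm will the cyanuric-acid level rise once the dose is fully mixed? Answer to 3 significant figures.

Volume: 233,000 US gal × 3.785 L/gal = 881,905 L.
Rise: 45,000 g / 881,905 L × 1000 = 51.03 mg/L.

51.0 ppm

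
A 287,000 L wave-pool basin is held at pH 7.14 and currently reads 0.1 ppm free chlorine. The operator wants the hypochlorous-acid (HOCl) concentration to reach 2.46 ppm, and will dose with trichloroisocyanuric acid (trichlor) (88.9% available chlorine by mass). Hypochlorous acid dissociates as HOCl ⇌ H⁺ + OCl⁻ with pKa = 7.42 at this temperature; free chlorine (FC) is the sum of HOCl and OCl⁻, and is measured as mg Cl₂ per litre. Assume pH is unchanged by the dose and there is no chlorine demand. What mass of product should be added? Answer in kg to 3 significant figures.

1.18 kg

[OCl⁻]/[HOCl] = 10^(pH − pKa) = 10^(7.14 − 7.42) = 0.5248; fraction as HOCl = 1/(1 + 0.5248) = 0.6558.
Free chlorine required for 2.46 ppm HOCl: 2.46 / 0.6558 = 3.751 ppm.
FC to add: 3.751 − 0.1 = 3.651 mg/L as Cl₂.
Cl₂ equivalent: 3.651 mg/L × 287,000 L = 1048 g.
Product at 88.9% available Cl: 1048 / 0.889 = 1179 g.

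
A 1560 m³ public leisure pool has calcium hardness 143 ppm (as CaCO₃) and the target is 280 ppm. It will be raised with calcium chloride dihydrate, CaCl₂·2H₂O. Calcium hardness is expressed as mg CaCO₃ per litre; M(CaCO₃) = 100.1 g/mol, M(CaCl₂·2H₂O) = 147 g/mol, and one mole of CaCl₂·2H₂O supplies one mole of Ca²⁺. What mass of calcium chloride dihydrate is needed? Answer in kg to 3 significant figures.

Volume: 1560 m³ = 1,560,000 L.
Hardness to add: (280 − 143) = 137 mg/L as CaCO₃ × 1,560,000 L = 213,700 g as CaCO₃.
Moles of Ca²⁺ (1 mol Ca²⁺ ≡ 1 mol CaCO₃): 213,700 / 100.1 g/mol = 2135 mol.
Mass of CaCl₂·2H₂O: 2135 × 147 = 313,900 g.

314 kg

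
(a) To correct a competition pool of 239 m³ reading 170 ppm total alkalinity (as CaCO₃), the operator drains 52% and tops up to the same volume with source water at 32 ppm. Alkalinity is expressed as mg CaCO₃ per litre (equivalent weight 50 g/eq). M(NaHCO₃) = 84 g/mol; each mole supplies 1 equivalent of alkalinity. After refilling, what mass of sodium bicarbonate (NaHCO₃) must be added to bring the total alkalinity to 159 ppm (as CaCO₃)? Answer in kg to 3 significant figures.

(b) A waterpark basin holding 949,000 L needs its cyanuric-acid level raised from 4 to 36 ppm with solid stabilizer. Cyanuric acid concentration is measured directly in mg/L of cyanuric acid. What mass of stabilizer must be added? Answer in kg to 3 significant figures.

(a) 24.4 kg; (b) 30.4 kg

(a) Volume: 239 m³ = 239,000 L.
(a) After draining 52% and refilling: 170 × 0.48 + 32 × 0.52 = 98.24 ppm.
(a) Deficit to target: 159 − 98.24 = 60.76 mg/L.
(a) As CaCO₃: 60.76 mg/L × 239,000 L = 14,520 g; ÷ 50 g/eq ÷ 1 = 290.4 mol NaHCO₃.
(a) Mass: 290.4 × 84 = 24,400 g.

(b) CYA to add: (36 − 4) = 32 mg/L × 949,000 L = 30,370 g cyanuric acid.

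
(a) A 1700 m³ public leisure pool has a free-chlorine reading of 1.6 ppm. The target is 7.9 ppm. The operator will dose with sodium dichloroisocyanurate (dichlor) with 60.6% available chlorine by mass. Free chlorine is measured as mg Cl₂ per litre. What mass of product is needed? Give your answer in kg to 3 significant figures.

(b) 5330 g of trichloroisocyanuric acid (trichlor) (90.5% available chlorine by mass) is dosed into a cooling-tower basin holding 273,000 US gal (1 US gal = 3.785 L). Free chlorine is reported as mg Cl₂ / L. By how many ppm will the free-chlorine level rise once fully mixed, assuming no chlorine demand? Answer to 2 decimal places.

(a) 17.7 kg; (b) 4.67 ppm

(a) Volume: 1700 m³ = 1,700,000 L.
(a) Chlorine deficit: 7.9 − 1.6 = 6.3 ppm = 6.3 mg/L as Cl₂.
(a) Cl₂ equivalent needed: 6.3 mg/L × 1,700,000 L = 10,710,000 mg = 10,710 g.
(a) Product at 60.6% available chlorine: 10,710 / 0.606 = 17,670 g.

(b) Volume: 273,000 US gal × 3.785 L/gal = 1,033,305 L.
(b) Available chlorine delivered: 5330 g × 0.905 = 4824 g as Cl₂.
(b) Concentration rise: 4824 g / 1,033,305 L = 4.668 mg/L = 4.67 ppm.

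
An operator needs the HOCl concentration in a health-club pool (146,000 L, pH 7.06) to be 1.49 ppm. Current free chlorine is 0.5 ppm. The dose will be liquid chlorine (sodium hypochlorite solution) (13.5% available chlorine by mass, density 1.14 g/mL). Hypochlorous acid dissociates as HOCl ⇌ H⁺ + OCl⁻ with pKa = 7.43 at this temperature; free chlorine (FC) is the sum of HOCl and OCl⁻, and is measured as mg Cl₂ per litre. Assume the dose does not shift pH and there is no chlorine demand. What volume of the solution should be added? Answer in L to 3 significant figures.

[OCl⁻]/[HOCl] = 10^(pH − pKa) = 10^(7.06 − 7.43) = 0.4266; fraction as HOCl = 1/(1 + 0.4266) = 0.701.
Free chlorine required for 1.49 ppm HOCl: 1.49 / 0.701 = 2.126 ppm.
FC to add: 2.126 − 0.5 = 1.626 mg/L as Cl₂.
Cl₂ equivalent: 1.626 mg/L × 146,000 L = 237.3 g.
Product at 13.5% available Cl: 237.3 / 0.135 = 1758 g.
Volume: 1758 g ÷ 1.14 g/mL = 1542 mL.

1.54 L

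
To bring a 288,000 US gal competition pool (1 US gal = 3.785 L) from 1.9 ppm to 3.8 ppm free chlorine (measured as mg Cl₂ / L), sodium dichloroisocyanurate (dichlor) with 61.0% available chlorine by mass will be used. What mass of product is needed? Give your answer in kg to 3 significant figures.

3.40 kg

Volume: 288,000 US gal × 3.785 L/gal = 1,090,080 L.
Chlorine deficit: 3.8 − 1.9 = 1.9 ppm = 1.9 mg/L as Cl₂.
Cl₂ equivalent needed: 1.9 mg/L × 1,090,080 L = 2,071,000 mg = 2071 g.
Product at 61.0% available chlorine: 2071 / 0.61 = 3395 g.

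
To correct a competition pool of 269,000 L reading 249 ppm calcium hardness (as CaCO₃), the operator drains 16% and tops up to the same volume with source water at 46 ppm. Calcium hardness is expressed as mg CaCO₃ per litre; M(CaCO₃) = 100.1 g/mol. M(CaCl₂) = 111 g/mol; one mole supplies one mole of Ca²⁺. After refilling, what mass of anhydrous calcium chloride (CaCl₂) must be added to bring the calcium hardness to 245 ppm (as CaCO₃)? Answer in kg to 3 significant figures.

8.50 kg

After draining 16% and refilling: 249 × 0.84 + 46 × 0.16 = 216.52 ppm.
Deficit to target: 245 − 216.52 = 28.48 mg/L.
As CaCO₃: 28.48 mg/L × 269,000 L = 7661 g; ÷ 100.1 = 76.53 mol Ca²⁺.
Mass: 76.53 × 111 = 8495 g.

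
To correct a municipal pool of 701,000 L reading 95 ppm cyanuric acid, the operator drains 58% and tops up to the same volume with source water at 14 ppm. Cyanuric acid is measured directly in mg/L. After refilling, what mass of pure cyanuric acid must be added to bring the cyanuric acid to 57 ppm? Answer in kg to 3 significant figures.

After draining 58% and refilling: 95 × 0.42 + 14 × 0.58 = 48.02 ppm.
Deficit to target: 57 − 48.02 = 8.98 mg/L.
Mass: 8.98 mg/L × 701,000 L = 6295 g cyanuric acid.

6.29 kg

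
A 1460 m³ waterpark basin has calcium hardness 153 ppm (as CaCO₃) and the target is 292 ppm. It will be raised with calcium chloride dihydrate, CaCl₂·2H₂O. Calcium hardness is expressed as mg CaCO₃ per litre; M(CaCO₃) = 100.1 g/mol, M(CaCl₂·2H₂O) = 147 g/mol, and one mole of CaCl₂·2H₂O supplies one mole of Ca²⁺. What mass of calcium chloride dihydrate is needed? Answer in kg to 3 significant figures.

Volume: 1460 m³ = 1,460,000 L.
Hardness to add: (292 − 153) = 139 mg/L as CaCO₃ × 1,460,000 L = 202,900 g as CaCO₃.
Moles of Ca²⁺ (1 mol Ca²⁺ ≡ 1 mol CaCO₃): 202,900 / 100.1 g/mol = 2027 mol.
Mass of CaCl₂·2H₂O: 2027 × 147 = 298,000 g.

298 kg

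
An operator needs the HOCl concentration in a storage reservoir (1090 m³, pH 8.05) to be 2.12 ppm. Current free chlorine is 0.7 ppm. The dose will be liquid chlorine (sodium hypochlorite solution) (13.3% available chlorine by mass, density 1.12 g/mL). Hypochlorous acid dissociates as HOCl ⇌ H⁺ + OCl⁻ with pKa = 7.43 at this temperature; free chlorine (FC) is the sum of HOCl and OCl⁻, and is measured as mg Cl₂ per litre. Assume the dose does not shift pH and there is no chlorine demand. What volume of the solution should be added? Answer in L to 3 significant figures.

75.1 L

Volume: 1090 m³ = 1,090,000 L.
[OCl⁻]/[HOCl] = 10^(pH − pKa) = 10^(8.05 − 7.43) = 4.169; fraction as HOCl = 1/(1 + 4.169) = 0.1935.
Free chlorine required for 2.12 ppm HOCl: 2.12 / 0.1935 = 10.96 ppm.
FC to add: 10.96 − 0.7 = 10.26 mg/L as Cl₂.
Cl₂ equivalent: 10.26 mg/L × 1,090,000 L = 11,180 g.
Product at 13.3% available Cl: 11,180 / 0.133 = 84,070 g.
Volume: 84,070 g ÷ 1.12 g/mL = 75,060 mL.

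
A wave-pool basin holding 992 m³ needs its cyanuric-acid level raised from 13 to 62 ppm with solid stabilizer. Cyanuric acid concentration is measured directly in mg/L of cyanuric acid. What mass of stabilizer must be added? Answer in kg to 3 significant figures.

Volume: 992 m³ = 992,000 L.
CYA to add: (62 − 13) = 49 mg/L × 992,000 L = 48,610 g cyanuric acid.

48.6 kg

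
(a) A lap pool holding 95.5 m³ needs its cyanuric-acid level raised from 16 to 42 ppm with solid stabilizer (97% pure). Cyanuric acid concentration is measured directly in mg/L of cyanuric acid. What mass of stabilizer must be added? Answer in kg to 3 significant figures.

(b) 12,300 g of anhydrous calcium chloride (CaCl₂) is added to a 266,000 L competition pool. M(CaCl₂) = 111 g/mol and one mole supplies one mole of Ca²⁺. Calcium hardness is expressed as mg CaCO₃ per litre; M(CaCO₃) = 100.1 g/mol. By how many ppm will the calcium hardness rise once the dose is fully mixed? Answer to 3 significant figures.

(a) 2.56 kg; (b) 41.7 ppm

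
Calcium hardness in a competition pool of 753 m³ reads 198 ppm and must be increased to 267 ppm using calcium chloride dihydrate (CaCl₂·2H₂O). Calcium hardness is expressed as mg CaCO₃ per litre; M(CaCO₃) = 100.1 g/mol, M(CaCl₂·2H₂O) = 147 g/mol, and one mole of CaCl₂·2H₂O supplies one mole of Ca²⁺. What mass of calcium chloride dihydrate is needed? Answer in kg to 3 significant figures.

76.3 kg

Volume: 753 m³ = 753,000 L.
Hardness to add: (267 − 198) = 69 mg/L as CaCO₃ × 753,000 L = 51,960 g as CaCO₃.
Moles of Ca²⁺ (1 mol Ca²⁺ ≡ 1 mol CaCO₃): 51,960 / 100.1 g/mol = 519.1 mol.
Mass of CaCl₂·2H₂O: 519.1 × 147 = 76,300 g.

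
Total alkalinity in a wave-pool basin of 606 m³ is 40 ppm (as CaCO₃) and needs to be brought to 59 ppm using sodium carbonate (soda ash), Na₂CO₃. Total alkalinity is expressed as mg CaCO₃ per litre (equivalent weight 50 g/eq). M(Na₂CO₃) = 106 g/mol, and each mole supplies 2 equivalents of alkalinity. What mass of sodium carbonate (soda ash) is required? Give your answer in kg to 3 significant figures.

Volume: 606 m³ = 606,000 L.
Alkalinity to add: (59 − 40) = 19 mg/L as CaCO₃ × 606,000 L = 11,510 g as CaCO₃.
Equivalents: 11,510 g ÷ 50 g/eq = 230.3 eq.
Each mole of Na₂CO₃ supplies 2 eq, so 230.3 / 2 = 115.1 mol.
Mass: 115.1 mol × 106 g/mol = 12,200 g.

12.2 kg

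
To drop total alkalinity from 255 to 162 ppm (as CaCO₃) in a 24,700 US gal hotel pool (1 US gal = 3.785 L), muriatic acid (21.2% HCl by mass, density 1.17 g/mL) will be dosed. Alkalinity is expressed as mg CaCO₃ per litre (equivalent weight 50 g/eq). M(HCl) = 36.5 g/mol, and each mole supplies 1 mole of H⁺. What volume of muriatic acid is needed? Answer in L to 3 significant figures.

Volume: 24,700 US gal × 3.785 L/gal = 93,490 L.
Alkalinity to neutralize: (255 − 162) = 93 mg/L as CaCO₃ × 93,490 L = 8695 g as CaCO₃.
Equivalents of H⁺ required: 8695 ÷ 50 g/eq = 173.9 eq = 173.9 mol HCl.
Mass of HCl: 173.9 × 36.5 = 6347 g.
Mass of 21.2% solution: 6347 / 0.212 = 29,940 g.
Volume: 29,940 g ÷ 1.17 g/mL = 25,590 mL.

25.6 L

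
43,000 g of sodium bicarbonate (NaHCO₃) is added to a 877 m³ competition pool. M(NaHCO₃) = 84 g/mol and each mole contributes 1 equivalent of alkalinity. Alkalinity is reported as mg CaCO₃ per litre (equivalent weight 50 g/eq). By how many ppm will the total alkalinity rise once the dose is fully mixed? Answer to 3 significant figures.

29.2 ppm

Volume: 877 m³ = 877,000 L.
Moles of NaHCO₃: 43,000 g ÷ 84 g/mol = 511.9 mol → 511.9 eq of alkalinity.
As CaCO₃: 511.9 eq × 50 g/eq = 25,600 g.
Rise: 25,600 g / 877,000 L × 1000 = 29.18 mg/L.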